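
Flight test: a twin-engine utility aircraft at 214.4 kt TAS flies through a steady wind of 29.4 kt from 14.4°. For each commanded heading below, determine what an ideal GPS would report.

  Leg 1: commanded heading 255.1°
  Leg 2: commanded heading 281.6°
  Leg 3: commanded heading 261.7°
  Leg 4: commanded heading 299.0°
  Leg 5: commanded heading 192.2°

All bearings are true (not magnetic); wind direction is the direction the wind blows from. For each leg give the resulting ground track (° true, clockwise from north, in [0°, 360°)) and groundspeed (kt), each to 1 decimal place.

Leg 1: heading 255.1°; drift -6.4° → track 248.7°, groundspeed 230.2 kt
Leg 2: heading 281.6°; drift -7.7° → track 273.9°, groundspeed 217.8 kt
Leg 3: heading 261.7°; drift -6.9° → track 254.8°, groundspeed 227.4 kt
Leg 4: heading 299.0°; drift -7.8° → track 291.2°, groundspeed 208.9 kt
Leg 5: heading 192.2°; drift +0.3° → track 192.5°, groundspeed 243.8 kt

Leg 1: track=248.7°, groundspeed=230.2 kt
Leg 2: track=273.9°, groundspeed=217.8 kt
Leg 3: track=254.8°, groundspeed=227.4 kt
Leg 4: track=291.2°, groundspeed=208.9 kt
Leg 5: track=192.5°, groundspeed=243.8 kt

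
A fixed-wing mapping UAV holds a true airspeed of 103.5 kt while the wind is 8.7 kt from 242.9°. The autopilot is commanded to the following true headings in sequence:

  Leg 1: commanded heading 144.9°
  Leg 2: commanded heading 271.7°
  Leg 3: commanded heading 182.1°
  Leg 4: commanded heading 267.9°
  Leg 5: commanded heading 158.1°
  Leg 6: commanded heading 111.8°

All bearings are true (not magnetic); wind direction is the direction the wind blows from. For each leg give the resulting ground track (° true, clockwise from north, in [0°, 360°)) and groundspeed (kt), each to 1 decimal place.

Leg 1: heading 144.9°; drift -4.7° → track 140.2°, groundspeed 105.1 kt
Leg 2: heading 271.7°; drift +2.5° → track 274.2°, groundspeed 96.0 kt
Leg 3: heading 182.1°; drift -4.4° → track 177.7°, groundspeed 99.5 kt
Leg 4: heading 267.9°; drift +2.2° → track 270.1°, groundspeed 95.7 kt
Leg 5: heading 158.1°; drift -4.8° → track 153.3°, groundspeed 103.1 kt
Leg 6: heading 111.8°; drift -3.4° → track 108.4°, groundspeed 109.4 kt

Leg 1: track=140.2°, groundspeed=105.1 kt
Leg 2: track=274.2°, groundspeed=96.0 kt
Leg 3: track=177.7°, groundspeed=99.5 kt
Leg 4: track=270.1°, groundspeed=95.7 kt
Leg 5: track=153.3°, groundspeed=103.1 kt
Leg 6: track=108.4°, groundspeed=109.4 kt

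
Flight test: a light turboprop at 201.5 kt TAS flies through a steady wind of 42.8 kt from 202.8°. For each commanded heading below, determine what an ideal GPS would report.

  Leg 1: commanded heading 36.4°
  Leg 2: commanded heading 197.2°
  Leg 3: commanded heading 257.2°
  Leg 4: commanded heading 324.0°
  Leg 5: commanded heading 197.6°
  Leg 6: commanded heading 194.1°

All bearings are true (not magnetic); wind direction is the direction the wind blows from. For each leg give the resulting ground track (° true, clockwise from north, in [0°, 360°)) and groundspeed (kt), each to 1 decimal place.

Leg 1: track=34.0°, groundspeed=243.3 kt
Leg 2: track=195.7°, groundspeed=159.0 kt
Leg 3: track=268.3°, groundspeed=180.0 kt
Leg 4: track=333.3°, groundspeed=226.6 kt
Leg 5: track=196.2°, groundspeed=158.9 kt
Leg 6: track=191.8°, groundspeed=159.3 kt

Leg 1: heading 36.4°; drift -2.4° → track 34.0°, groundspeed 243.3 kt
Leg 2: heading 197.2°; drift -1.5° → track 195.7°, groundspeed 159.0 kt
Leg 3: heading 257.2°; drift +11.1° → track 268.3°, groundspeed 180.0 kt
Leg 4: heading 324.0°; drift +9.3° → track 333.3°, groundspeed 226.6 kt
Leg 5: heading 197.6°; drift -1.4° → track 196.2°, groundspeed 158.9 kt
Leg 6: heading 194.1°; drift -2.3° → track 191.8°, groundspeed 159.3 kt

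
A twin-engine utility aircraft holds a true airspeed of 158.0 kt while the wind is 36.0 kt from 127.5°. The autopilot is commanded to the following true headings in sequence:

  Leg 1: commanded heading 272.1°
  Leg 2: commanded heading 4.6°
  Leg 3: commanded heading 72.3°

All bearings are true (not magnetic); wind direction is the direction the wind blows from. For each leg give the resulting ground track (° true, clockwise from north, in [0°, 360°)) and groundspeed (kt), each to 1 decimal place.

Leg 1: heading 272.1°; drift +6.4° → track 278.5°, groundspeed 188.5 kt
Leg 2: heading 4.6°; drift -9.7° → track 354.9°, groundspeed 180.1 kt
Leg 3: heading 72.3°; drift -12.1° → track 60.2°, groundspeed 140.6 kt

Leg 1: track=278.5°, groundspeed=188.5 kt
Leg 2: track=354.9°, groundspeed=180.1 kt
Leg 3: track=60.2°, groundspeed=140.6 kt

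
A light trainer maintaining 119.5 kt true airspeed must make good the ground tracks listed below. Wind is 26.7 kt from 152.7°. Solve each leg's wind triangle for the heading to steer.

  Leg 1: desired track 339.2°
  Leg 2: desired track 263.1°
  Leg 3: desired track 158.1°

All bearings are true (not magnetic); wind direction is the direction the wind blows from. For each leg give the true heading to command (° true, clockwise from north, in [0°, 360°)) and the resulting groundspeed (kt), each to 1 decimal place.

Leg 1: heading=340.6°, groundspeed=146.0 kt
Leg 2: heading=251.0°, groundspeed=126.2 kt
Leg 3: heading=156.9°, groundspeed=92.9 kt

Leg 1: desired track 339.2°; wind correction +1.4° → command heading 340.6°, groundspeed 146.0 kt
Leg 2: desired track 263.1°; wind correction -12.1° → command heading 251.0°, groundspeed 126.2 kt
Leg 3: desired track 158.1°; wind correction -1.2° → command heading 156.9°, groundspeed 92.9 kt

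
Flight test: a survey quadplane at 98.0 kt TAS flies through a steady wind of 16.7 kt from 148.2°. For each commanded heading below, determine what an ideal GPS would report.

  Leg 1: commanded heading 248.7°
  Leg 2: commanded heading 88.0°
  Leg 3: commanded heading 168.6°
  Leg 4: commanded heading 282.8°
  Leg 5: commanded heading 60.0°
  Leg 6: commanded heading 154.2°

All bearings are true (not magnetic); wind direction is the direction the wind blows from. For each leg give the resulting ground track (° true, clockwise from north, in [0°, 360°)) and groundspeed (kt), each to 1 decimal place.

Leg 1: track=257.9°, groundspeed=102.4 kt
Leg 2: track=78.8°, groundspeed=90.9 kt
Leg 3: track=172.6°, groundspeed=82.6 kt
Leg 4: track=289.0°, groundspeed=110.4 kt
Leg 5: track=50.3°, groundspeed=98.9 kt
Leg 6: track=155.4°, groundspeed=81.4 kt

Leg 1: heading 248.7°; drift +9.2° → track 257.9°, groundspeed 102.4 kt
Leg 2: heading 88.0°; drift -9.2° → track 78.8°, groundspeed 90.9 kt
Leg 3: heading 168.6°; drift +4.0° → track 172.6°, groundspeed 82.6 kt
Leg 4: heading 282.8°; drift +6.2° → track 289.0°, groundspeed 110.4 kt
Leg 5: heading 60.0°; drift -9.7° → track 50.3°, groundspeed 98.9 kt
Leg 6: heading 154.2°; drift +1.2° → track 155.4°, groundspeed 81.4 kt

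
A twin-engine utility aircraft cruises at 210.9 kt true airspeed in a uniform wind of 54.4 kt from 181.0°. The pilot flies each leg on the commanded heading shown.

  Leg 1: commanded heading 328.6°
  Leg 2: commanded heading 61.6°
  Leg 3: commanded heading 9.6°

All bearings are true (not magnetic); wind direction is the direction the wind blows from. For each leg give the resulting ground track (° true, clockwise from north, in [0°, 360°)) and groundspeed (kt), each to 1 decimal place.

Leg 1: heading 328.6°; drift +6.5° → track 335.1°, groundspeed 258.5 kt
Leg 2: heading 61.6°; drift -11.3° → track 50.3°, groundspeed 242.3 kt
Leg 3: heading 9.6°; drift -1.8° → track 7.8°, groundspeed 264.8 kt

Leg 1: track=335.1°, groundspeed=258.5 kt
Leg 2: track=50.3°, groundspeed=242.3 kt
Leg 3: track=7.8°, groundspeed=264.8 kt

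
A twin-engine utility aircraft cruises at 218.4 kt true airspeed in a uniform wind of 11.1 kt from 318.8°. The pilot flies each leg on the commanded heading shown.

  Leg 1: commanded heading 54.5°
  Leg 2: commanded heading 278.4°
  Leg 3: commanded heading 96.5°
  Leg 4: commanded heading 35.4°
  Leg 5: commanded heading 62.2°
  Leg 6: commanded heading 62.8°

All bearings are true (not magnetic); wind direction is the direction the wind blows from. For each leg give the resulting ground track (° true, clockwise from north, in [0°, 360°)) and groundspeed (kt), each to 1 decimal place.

Leg 1: heading 54.5°; drift +2.9° → track 57.4°, groundspeed 219.8 kt
Leg 2: heading 278.4°; drift -2.0° → track 276.4°, groundspeed 210.1 kt
Leg 3: heading 96.5°; drift +1.9° → track 98.4°, groundspeed 226.7 kt
Leg 4: heading 35.4°; drift +2.9° → track 38.3°, groundspeed 216.1 kt
Leg 5: heading 62.2°; drift +2.8° → track 65.0°, groundspeed 221.2 kt
Leg 6: heading 62.8°; drift +2.8° → track 65.6°, groundspeed 221.3 kt

Leg 1: track=57.4°, groundspeed=219.8 kt
Leg 2: track=276.4°, groundspeed=210.1 kt
Leg 3: track=98.4°, groundspeed=226.7 kt
Leg 4: track=38.3°, groundspeed=216.1 kt
Leg 5: track=65.0°, groundspeed=221.2 kt
Leg 6: track=65.6°, groundspeed=221.3 kt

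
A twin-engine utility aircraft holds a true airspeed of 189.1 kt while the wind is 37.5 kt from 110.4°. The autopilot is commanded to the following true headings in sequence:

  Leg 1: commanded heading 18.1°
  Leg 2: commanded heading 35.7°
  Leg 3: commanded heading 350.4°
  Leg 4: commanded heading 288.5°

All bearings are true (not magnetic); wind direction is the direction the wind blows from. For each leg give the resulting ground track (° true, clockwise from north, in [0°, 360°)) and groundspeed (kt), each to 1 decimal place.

Leg 1: heading 18.1°; drift -11.1° → track 7.0°, groundspeed 194.3 kt
Leg 2: heading 35.7°; drift -11.4° → track 24.3°, groundspeed 182.8 kt
Leg 3: heading 350.4°; drift -8.9° → track 341.5°, groundspeed 210.4 kt
Leg 4: heading 288.5°; drift +0.3° → track 288.8°, groundspeed 226.6 kt

Leg 1: track=7.0°, groundspeed=194.3 kt
Leg 2: track=24.3°, groundspeed=182.8 kt
Leg 3: track=341.5°, groundspeed=210.4 kt
Leg 4: track=288.8°, groundspeed=226.6 kt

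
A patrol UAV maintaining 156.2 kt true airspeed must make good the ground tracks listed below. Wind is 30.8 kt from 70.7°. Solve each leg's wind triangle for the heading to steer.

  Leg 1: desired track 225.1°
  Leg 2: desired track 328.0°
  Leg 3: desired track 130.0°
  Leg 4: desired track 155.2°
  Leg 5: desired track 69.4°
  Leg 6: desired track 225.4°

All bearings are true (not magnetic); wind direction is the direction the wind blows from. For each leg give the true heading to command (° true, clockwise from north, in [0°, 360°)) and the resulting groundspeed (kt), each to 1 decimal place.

Leg 1: desired track 225.1°; wind correction -4.9° → command heading 220.2°, groundspeed 183.4 kt
Leg 2: desired track 328.0°; wind correction +11.1° → command heading 339.1°, groundspeed 160.1 kt
Leg 3: desired track 130.0°; wind correction -9.8° → command heading 120.2°, groundspeed 138.2 kt
Leg 4: desired track 155.2°; wind correction -11.3° → command heading 143.9°, groundspeed 150.2 kt
Leg 5: desired track 69.4°; wind correction +0.3° → command heading 69.7°, groundspeed 125.4 kt
Leg 6: desired track 225.4°; wind correction -4.8° → command heading 220.6°, groundspeed 183.5 kt

Leg 1: heading=220.2°, groundspeed=183.4 kt
Leg 2: heading=339.1°, groundspeed=160.1 kt
Leg 3: heading=120.2°, groundspeed=138.2 kt
Leg 4: heading=143.9°, groundspeed=150.2 kt
Leg 5: heading=69.7°, groundspeed=125.4 kt
Leg 6: heading=220.6°, groundspeed=183.5 kt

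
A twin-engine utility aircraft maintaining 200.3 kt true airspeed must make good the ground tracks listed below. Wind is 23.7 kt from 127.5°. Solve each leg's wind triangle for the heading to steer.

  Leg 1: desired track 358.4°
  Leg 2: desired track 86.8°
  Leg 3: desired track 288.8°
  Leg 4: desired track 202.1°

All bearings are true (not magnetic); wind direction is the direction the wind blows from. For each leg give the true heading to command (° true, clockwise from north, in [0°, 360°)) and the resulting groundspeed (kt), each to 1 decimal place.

Leg 1: heading=3.7°, groundspeed=214.4 kt
Leg 2: heading=91.2°, groundspeed=181.7 kt
Leg 3: heading=286.6°, groundspeed=222.6 kt
Leg 4: heading=195.5°, groundspeed=192.7 kt

Leg 1: desired track 358.4°; wind correction +5.3° → command heading 3.7°, groundspeed 214.4 kt
Leg 2: desired track 86.8°; wind correction +4.4° → command heading 91.2°, groundspeed 181.7 kt
Leg 3: desired track 288.8°; wind correction -2.2° → command heading 286.6°, groundspeed 222.6 kt
Leg 4: desired track 202.1°; wind correction -6.6° → command heading 195.5°, groundspeed 192.7 kt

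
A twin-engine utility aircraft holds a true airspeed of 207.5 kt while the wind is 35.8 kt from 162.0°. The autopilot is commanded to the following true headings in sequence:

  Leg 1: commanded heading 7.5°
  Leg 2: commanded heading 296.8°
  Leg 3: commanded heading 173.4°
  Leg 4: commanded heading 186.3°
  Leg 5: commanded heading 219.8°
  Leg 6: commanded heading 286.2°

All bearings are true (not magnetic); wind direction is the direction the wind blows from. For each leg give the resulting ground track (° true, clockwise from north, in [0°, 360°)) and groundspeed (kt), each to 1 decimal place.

Leg 1: track=3.8°, groundspeed=240.3 kt
Leg 2: track=303.0°, groundspeed=234.1 kt
Leg 3: track=175.8°, groundspeed=172.6 kt
Leg 4: track=191.1°, groundspeed=175.5 kt
Leg 5: track=228.9°, groundspeed=190.8 kt
Leg 6: track=293.6°, groundspeed=229.5 kt

Leg 1: heading 7.5°; drift -3.7° → track 3.8°, groundspeed 240.3 kt
Leg 2: heading 296.8°; drift +6.2° → track 303.0°, groundspeed 234.1 kt
Leg 3: heading 173.4°; drift +2.4° → track 175.8°, groundspeed 172.6 kt
Leg 4: heading 186.3°; drift +4.8° → track 191.1°, groundspeed 175.5 kt
Leg 5: heading 219.8°; drift +9.1° → track 228.9°, groundspeed 190.8 kt
Leg 6: heading 286.2°; drift +7.4° → track 293.6°, groundspeed 229.5 kt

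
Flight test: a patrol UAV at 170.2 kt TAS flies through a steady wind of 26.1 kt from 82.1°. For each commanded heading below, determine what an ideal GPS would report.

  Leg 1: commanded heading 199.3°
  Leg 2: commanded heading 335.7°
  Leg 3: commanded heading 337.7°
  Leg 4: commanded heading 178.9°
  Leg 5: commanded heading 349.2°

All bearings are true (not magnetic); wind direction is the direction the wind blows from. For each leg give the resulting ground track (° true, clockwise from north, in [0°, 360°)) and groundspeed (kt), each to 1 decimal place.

Leg 1: track=206.6°, groundspeed=183.6 kt
Leg 2: track=327.7°, groundspeed=179.3 kt
Leg 3: track=329.6°, groundspeed=178.5 kt
Leg 4: track=187.4°, groundspeed=175.2 kt
Leg 5: track=340.6°, groundspeed=173.5 kt

Leg 1: heading 199.3°; drift +7.3° → track 206.6°, groundspeed 183.6 kt
Leg 2: heading 335.7°; drift -8.0° → track 327.7°, groundspeed 179.3 kt
Leg 3: heading 337.7°; drift -8.1° → track 329.6°, groundspeed 178.5 kt
Leg 4: heading 178.9°; drift +8.5° → track 187.4°, groundspeed 175.2 kt
Leg 5: heading 349.2°; drift -8.6° → track 340.6°, groundspeed 173.5 kt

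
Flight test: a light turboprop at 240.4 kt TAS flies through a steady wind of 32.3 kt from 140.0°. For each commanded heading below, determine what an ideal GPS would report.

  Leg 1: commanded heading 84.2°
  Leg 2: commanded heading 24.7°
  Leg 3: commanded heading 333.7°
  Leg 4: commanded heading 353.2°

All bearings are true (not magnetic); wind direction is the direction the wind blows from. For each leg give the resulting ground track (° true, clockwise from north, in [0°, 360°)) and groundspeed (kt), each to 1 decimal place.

Leg 1: heading 84.2°; drift -6.9° → track 77.3°, groundspeed 223.8 kt
Leg 2: heading 24.7°; drift -6.6° → track 18.1°, groundspeed 255.9 kt
Leg 3: heading 333.7°; drift -1.6° → track 332.1°, groundspeed 271.9 kt
Leg 4: heading 353.2°; drift -3.8° → track 349.4°, groundspeed 268.0 kt

Leg 1: track=77.3°, groundspeed=223.8 kt
Leg 2: track=18.1°, groundspeed=255.9 kt
Leg 3: track=332.1°, groundspeed=271.9 kt
Leg 4: track=349.4°, groundspeed=268.0 kt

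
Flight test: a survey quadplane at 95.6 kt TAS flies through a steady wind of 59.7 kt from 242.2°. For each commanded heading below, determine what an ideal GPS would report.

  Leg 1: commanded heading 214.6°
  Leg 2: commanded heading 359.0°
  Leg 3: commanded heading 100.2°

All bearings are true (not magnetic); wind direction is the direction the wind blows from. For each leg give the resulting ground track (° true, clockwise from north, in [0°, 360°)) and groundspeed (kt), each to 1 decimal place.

Leg 1: track=181.7°, groundspeed=50.9 kt
Leg 2: track=22.5°, groundspeed=133.6 kt
Leg 3: track=85.8°, groundspeed=147.3 kt

Leg 1: heading 214.6°; drift -32.9° → track 181.7°, groundspeed 50.9 kt
Leg 2: heading 359.0°; drift +23.5° → track 22.5°, groundspeed 133.6 kt
Leg 3: heading 100.2°; drift -14.4° → track 85.8°, groundspeed 147.3 kt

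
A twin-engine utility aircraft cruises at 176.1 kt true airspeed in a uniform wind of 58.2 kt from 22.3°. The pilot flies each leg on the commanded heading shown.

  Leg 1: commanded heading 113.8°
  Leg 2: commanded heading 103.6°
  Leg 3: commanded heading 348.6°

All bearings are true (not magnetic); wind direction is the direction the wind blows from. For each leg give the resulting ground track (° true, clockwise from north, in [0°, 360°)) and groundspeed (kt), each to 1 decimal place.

Leg 1: track=131.9°, groundspeed=186.9 kt
Leg 2: track=122.6°, groundspeed=176.9 kt
Leg 3: track=334.4°, groundspeed=131.7 kt

Leg 1: heading 113.8°; drift +18.1° → track 131.9°, groundspeed 186.9 kt
Leg 2: heading 103.6°; drift +19.0° → track 122.6°, groundspeed 176.9 kt
Leg 3: heading 348.6°; drift -14.2° → track 334.4°, groundspeed 131.7 kt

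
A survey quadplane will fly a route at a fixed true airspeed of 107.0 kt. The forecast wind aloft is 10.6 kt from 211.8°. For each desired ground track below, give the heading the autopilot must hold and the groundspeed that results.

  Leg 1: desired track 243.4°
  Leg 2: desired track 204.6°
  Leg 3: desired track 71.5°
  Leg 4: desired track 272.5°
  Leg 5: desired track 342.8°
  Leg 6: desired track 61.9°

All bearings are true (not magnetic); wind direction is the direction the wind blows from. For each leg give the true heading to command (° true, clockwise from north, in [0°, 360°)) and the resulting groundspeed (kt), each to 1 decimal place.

Leg 1: heading=240.4°, groundspeed=97.8 kt
Leg 2: heading=205.3°, groundspeed=96.5 kt
Leg 3: heading=75.1°, groundspeed=114.9 kt
Leg 4: heading=267.5°, groundspeed=101.4 kt
Leg 5: heading=338.5°, groundspeed=113.7 kt
Leg 6: heading=64.7°, groundspeed=116.0 kt

Leg 1: desired track 243.4°; wind correction -3.0° → command heading 240.4°, groundspeed 97.8 kt
Leg 2: desired track 204.6°; wind correction +0.7° → command heading 205.3°, groundspeed 96.5 kt
Leg 3: desired track 71.5°; wind correction +3.6° → command heading 75.1°, groundspeed 114.9 kt
Leg 4: desired track 272.5°; wind correction -5.0° → command heading 267.5°, groundspeed 101.4 kt
Leg 5: desired track 342.8°; wind correction -4.3° → command heading 338.5°, groundspeed 113.7 kt
Leg 6: desired track 61.9°; wind correction +2.8° → command heading 64.7°, groundspeed 116.0 kt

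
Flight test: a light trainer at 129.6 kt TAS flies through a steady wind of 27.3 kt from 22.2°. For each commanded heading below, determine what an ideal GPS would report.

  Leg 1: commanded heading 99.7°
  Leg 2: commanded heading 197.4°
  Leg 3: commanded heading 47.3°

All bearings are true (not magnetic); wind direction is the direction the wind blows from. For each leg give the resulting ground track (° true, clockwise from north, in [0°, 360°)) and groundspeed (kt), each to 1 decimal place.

Leg 1: track=111.9°, groundspeed=126.5 kt
Leg 2: track=198.2°, groundspeed=156.8 kt
Leg 3: track=53.6°, groundspeed=105.5 kt

Leg 1: heading 99.7°; drift +12.2° → track 111.9°, groundspeed 126.5 kt
Leg 2: heading 197.4°; drift +0.8° → track 198.2°, groundspeed 156.8 kt
Leg 3: heading 47.3°; drift +6.3° → track 53.6°, groundspeed 105.5 kt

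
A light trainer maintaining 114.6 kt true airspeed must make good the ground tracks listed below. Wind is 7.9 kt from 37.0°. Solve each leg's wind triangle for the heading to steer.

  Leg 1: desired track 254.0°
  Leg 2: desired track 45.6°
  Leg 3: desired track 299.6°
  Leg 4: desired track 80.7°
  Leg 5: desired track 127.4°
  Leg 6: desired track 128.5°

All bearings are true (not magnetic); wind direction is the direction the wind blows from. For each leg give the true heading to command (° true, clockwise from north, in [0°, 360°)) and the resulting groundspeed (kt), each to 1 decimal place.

Leg 1: desired track 254.0°; wind correction +2.4° → command heading 256.4°, groundspeed 120.8 kt
Leg 2: desired track 45.6°; wind correction -0.6° → command heading 45.0°, groundspeed 106.8 kt
Leg 3: desired track 299.6°; wind correction +3.9° → command heading 303.5°, groundspeed 115.3 kt
Leg 4: desired track 80.7°; wind correction -2.7° → command heading 78.0°, groundspeed 108.8 kt
Leg 5: desired track 127.4°; wind correction -4.0° → command heading 123.4°, groundspeed 114.4 kt
Leg 6: desired track 128.5°; wind correction -4.0° → command heading 124.5°, groundspeed 114.5 kt

Leg 1: heading=256.4°, groundspeed=120.8 kt
Leg 2: heading=45.0°, groundspeed=106.8 kt
Leg 3: heading=303.5°, groundspeed=115.3 kt
Leg 4: heading=78.0°, groundspeed=108.8 kt
Leg 5: heading=123.4°, groundspeed=114.4 kt
Leg 6: heading=124.5°, groundspeed=114.5 kt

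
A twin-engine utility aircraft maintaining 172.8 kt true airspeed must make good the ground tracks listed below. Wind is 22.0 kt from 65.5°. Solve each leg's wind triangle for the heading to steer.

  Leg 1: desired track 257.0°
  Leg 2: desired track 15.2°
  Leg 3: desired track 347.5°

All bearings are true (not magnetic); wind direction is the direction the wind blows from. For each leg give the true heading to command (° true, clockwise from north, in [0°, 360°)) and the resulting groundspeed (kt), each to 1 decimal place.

Leg 1: desired track 257.0°; wind correction +1.5° → command heading 258.5°, groundspeed 194.3 kt
Leg 2: desired track 15.2°; wind correction +5.6° → command heading 20.8°, groundspeed 157.9 kt
Leg 3: desired track 347.5°; wind correction +7.2° → command heading 354.7°, groundspeed 166.9 kt

Leg 1: heading=258.5°, groundspeed=194.3 kt
Leg 2: heading=20.8°, groundspeed=157.9 kt
Leg 3: heading=354.7°, groundspeed=166.9 kt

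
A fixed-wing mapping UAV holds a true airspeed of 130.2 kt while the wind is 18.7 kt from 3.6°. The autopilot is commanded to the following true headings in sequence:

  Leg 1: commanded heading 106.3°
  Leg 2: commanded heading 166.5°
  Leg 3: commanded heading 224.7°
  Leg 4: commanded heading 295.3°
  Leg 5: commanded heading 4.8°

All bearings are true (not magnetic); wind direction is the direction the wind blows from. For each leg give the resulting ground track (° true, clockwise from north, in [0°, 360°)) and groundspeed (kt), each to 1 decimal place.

Leg 1: heading 106.3°; drift +7.7° → track 114.0°, groundspeed 135.5 kt
Leg 2: heading 166.5°; drift +2.1° → track 168.6°, groundspeed 148.2 kt
Leg 3: heading 224.7°; drift -4.9° → track 219.8°, groundspeed 144.8 kt
Leg 4: heading 295.3°; drift -8.0° → track 287.3°, groundspeed 124.5 kt
Leg 5: heading 4.8°; drift +0.2° → track 5.0°, groundspeed 111.5 kt

Leg 1: track=114.0°, groundspeed=135.5 kt
Leg 2: track=168.6°, groundspeed=148.2 kt
Leg 3: track=219.8°, groundspeed=144.8 kt
Leg 4: track=287.3°, groundspeed=124.5 kt
Leg 5: track=5.0°, groundspeed=111.5 kt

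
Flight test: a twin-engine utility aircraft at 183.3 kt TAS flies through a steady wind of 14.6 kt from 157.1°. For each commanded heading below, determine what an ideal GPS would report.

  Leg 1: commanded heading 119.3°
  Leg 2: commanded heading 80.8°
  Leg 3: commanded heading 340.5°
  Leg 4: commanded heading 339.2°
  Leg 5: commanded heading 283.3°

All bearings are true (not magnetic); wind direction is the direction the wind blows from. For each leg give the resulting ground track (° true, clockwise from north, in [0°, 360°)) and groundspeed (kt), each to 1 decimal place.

Leg 1: track=116.3°, groundspeed=172.0 kt
Leg 2: track=76.3°, groundspeed=180.4 kt
Leg 3: track=340.2°, groundspeed=197.9 kt
Leg 4: track=339.0°, groundspeed=197.9 kt
Leg 5: track=286.8°, groundspeed=192.3 kt

Leg 1: heading 119.3°; drift -3.0° → track 116.3°, groundspeed 172.0 kt
Leg 2: heading 80.8°; drift -4.5° → track 76.3°, groundspeed 180.4 kt
Leg 3: heading 340.5°; drift -0.3° → track 340.2°, groundspeed 197.9 kt
Leg 4: heading 339.2°; drift -0.2° → track 339.0°, groundspeed 197.9 kt
Leg 5: heading 283.3°; drift +3.5° → track 286.8°, groundspeed 192.3 kt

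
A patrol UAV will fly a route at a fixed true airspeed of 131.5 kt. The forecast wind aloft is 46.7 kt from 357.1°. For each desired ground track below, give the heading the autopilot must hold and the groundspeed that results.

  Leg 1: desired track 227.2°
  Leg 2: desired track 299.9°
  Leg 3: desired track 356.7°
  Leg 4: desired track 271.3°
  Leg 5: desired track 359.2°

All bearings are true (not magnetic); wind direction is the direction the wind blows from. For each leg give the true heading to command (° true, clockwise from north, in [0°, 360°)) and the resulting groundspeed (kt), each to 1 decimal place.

Leg 1: heading=243.0°, groundspeed=156.5 kt
Leg 2: heading=317.3°, groundspeed=100.2 kt
Leg 3: heading=356.8°, groundspeed=84.8 kt
Leg 4: heading=292.0°, groundspeed=119.6 kt
Leg 5: heading=358.5°, groundspeed=84.8 kt

Leg 1: desired track 227.2°; wind correction +15.8° → command heading 243.0°, groundspeed 156.5 kt
Leg 2: desired track 299.9°; wind correction +17.4° → command heading 317.3°, groundspeed 100.2 kt
Leg 3: desired track 356.7°; wind correction +0.1° → command heading 356.8°, groundspeed 84.8 kt
Leg 4: desired track 271.3°; wind correction +20.7° → command heading 292.0°, groundspeed 119.6 kt
Leg 5: desired track 359.2°; wind correction -0.7° → command heading 358.5°, groundspeed 84.8 kt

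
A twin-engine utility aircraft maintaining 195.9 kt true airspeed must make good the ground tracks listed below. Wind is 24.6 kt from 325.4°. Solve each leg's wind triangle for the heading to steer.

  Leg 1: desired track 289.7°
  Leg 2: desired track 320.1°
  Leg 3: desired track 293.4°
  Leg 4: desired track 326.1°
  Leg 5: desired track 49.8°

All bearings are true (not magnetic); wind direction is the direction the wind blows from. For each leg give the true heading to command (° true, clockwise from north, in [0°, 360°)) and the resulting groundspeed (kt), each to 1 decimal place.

Leg 1: desired track 289.7°; wind correction +4.2° → command heading 293.9°, groundspeed 175.4 kt
Leg 2: desired track 320.1°; wind correction +0.7° → command heading 320.8°, groundspeed 171.4 kt
Leg 3: desired track 293.4°; wind correction +3.8° → command heading 297.2°, groundspeed 174.6 kt
Leg 4: desired track 326.1°; wind correction -0.1° → command heading 326.0°, groundspeed 171.3 kt
Leg 5: desired track 49.8°; wind correction -7.2° → command heading 42.6°, groundspeed 192.0 kt

Leg 1: heading=293.9°, groundspeed=175.4 kt
Leg 2: heading=320.8°, groundspeed=171.4 kt
Leg 3: heading=297.2°, groundspeed=174.6 kt
Leg 4: heading=326.0°, groundspeed=171.3 kt
Leg 5: heading=42.6°, groundspeed=192.0 kt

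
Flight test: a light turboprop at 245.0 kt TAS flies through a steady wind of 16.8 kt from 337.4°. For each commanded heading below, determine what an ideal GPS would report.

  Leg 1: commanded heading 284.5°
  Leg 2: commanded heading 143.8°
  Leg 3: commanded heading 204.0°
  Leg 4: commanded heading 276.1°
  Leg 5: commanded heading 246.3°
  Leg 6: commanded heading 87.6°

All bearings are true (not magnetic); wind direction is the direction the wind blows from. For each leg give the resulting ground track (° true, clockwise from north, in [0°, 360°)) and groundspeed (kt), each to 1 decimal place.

Leg 1: heading 284.5°; drift -3.3° → track 281.2°, groundspeed 235.2 kt
Leg 2: heading 143.8°; drift +0.9° → track 144.7°, groundspeed 261.4 kt
Leg 3: heading 204.0°; drift -2.7° → track 201.3°, groundspeed 256.8 kt
Leg 4: heading 276.1°; drift -3.6° → track 272.5°, groundspeed 237.4 kt
Leg 5: heading 246.3°; drift -3.9° → track 242.4°, groundspeed 245.9 kt
Leg 6: heading 87.6°; drift +3.6° → track 91.2°, groundspeed 251.3 kt

Leg 1: track=281.2°, groundspeed=235.2 kt
Leg 2: track=144.7°, groundspeed=261.4 kt
Leg 3: track=201.3°, groundspeed=256.8 kt
Leg 4: track=272.5°, groundspeed=237.4 kt
Leg 5: track=242.4°, groundspeed=245.9 kt
Leg 6: track=91.2°, groundspeed=251.3 kt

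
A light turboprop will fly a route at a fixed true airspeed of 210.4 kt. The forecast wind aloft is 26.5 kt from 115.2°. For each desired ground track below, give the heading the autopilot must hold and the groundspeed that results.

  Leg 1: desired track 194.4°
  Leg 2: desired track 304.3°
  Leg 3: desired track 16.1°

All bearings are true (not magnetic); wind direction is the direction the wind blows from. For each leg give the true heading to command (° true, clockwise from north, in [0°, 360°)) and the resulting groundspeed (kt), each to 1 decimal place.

Leg 1: heading=187.3°, groundspeed=203.8 kt
Leg 2: heading=305.4°, groundspeed=236.5 kt
Leg 3: heading=23.2°, groundspeed=213.0 kt

Leg 1: desired track 194.4°; wind correction -7.1° → command heading 187.3°, groundspeed 203.8 kt
Leg 2: desired track 304.3°; wind correction +1.1° → command heading 305.4°, groundspeed 236.5 kt
Leg 3: desired track 16.1°; wind correction +7.1° → command heading 23.2°, groundspeed 213.0 kt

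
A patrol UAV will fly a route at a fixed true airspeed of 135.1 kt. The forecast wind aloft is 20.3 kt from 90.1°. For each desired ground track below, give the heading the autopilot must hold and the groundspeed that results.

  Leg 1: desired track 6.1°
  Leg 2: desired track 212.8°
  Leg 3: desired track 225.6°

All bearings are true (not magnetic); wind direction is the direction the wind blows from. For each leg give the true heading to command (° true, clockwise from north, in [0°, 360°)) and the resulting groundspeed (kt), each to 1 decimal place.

Leg 1: heading=14.7°, groundspeed=131.5 kt
Leg 2: heading=205.5°, groundspeed=145.0 kt
Leg 3: heading=219.6°, groundspeed=148.8 kt

Leg 1: desired track 6.1°; wind correction +8.6° → command heading 14.7°, groundspeed 131.5 kt
Leg 2: desired track 212.8°; wind correction -7.3° → command heading 205.5°, groundspeed 145.0 kt
Leg 3: desired track 225.6°; wind correction -6.0° → command heading 219.6°, groundspeed 148.8 kt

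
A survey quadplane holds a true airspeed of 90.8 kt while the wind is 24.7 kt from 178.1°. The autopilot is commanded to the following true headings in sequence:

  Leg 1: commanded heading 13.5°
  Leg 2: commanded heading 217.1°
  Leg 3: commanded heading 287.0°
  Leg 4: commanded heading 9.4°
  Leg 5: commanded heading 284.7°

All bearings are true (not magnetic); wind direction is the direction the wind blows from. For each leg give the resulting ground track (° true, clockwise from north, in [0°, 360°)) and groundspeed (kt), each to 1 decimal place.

Leg 1: heading 13.5°; drift -3.3° → track 10.2°, groundspeed 114.8 kt
Leg 2: heading 217.1°; drift +12.2° → track 229.3°, groundspeed 73.3 kt
Leg 3: heading 287.0°; drift +13.3° → track 300.3°, groundspeed 101.5 kt
Leg 4: heading 9.4°; drift -2.4° → track 7.0°, groundspeed 115.1 kt
Leg 5: heading 284.7°; drift +13.6° → track 298.3°, groundspeed 100.7 kt

Leg 1: track=10.2°, groundspeed=114.8 kt
Leg 2: track=229.3°, groundspeed=73.3 kt
Leg 3: track=300.3°, groundspeed=101.5 kt
Leg 4: track=7.0°, groundspeed=115.1 kt
Leg 5: track=298.3°, groundspeed=100.7 kt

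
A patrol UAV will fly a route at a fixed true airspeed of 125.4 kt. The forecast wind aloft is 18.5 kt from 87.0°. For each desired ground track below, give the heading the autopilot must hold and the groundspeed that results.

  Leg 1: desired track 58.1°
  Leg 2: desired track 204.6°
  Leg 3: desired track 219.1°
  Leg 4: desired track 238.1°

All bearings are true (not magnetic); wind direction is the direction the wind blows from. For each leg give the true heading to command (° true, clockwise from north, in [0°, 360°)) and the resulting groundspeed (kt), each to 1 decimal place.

Leg 1: desired track 58.1°; wind correction +4.1° → command heading 62.2°, groundspeed 108.9 kt
Leg 2: desired track 204.6°; wind correction -7.5° → command heading 197.1°, groundspeed 132.9 kt
Leg 3: desired track 219.1°; wind correction -6.3° → command heading 212.8°, groundspeed 137.0 kt
Leg 4: desired track 238.1°; wind correction -4.1° → command heading 234.0°, groundspeed 141.3 kt

Leg 1: heading=62.2°, groundspeed=108.9 kt
Leg 2: heading=197.1°, groundspeed=132.9 kt
Leg 3: heading=212.8°, groundspeed=137.0 kt
Leg 4: heading=234.0°, groundspeed=141.3 kt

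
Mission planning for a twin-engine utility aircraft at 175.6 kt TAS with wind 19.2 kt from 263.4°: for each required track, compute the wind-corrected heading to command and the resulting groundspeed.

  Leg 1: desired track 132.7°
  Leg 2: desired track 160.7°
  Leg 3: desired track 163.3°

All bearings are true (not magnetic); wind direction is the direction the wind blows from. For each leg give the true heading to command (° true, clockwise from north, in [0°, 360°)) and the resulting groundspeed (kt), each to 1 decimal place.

Leg 1: heading=137.5°, groundspeed=187.5 kt
Leg 2: heading=166.8°, groundspeed=178.8 kt
Leg 3: heading=169.5°, groundspeed=177.9 kt

Leg 1: desired track 132.7°; wind correction +4.8° → command heading 137.5°, groundspeed 187.5 kt
Leg 2: desired track 160.7°; wind correction +6.1° → command heading 166.8°, groundspeed 178.8 kt
Leg 3: desired track 163.3°; wind correction +6.2° → command heading 169.5°, groundspeed 177.9 kt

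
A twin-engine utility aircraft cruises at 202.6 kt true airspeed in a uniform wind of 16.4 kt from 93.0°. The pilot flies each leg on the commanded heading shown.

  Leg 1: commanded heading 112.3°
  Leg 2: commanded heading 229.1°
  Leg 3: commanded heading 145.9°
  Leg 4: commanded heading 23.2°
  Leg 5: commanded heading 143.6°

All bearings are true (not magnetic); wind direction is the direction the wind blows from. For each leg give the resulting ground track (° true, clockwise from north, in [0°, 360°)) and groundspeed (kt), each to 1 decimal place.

Leg 1: heading 112.3°; drift +1.7° → track 114.0°, groundspeed 187.2 kt
Leg 2: heading 229.1°; drift +3.0° → track 232.1°, groundspeed 214.7 kt
Leg 3: heading 145.9°; drift +3.9° → track 149.8°, groundspeed 193.2 kt
Leg 4: heading 23.2°; drift -4.5° → track 18.7°, groundspeed 197.5 kt
Leg 5: heading 143.6°; drift +3.8° → track 147.4°, groundspeed 192.6 kt

Leg 1: track=114.0°, groundspeed=187.2 kt
Leg 2: track=232.1°, groundspeed=214.7 kt
Leg 3: track=149.8°, groundspeed=193.2 kt
Leg 4: track=18.7°, groundspeed=197.5 kt
Leg 5: track=147.4°, groundspeed=192.6 kt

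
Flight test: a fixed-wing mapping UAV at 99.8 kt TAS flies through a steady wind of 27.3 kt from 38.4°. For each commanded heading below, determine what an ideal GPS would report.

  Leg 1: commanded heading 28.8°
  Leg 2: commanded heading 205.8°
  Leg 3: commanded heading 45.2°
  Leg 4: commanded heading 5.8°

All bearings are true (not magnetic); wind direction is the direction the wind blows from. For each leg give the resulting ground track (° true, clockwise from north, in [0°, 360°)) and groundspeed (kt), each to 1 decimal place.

Leg 1: heading 28.8°; drift -3.6° → track 25.2°, groundspeed 73.0 kt
Leg 2: heading 205.8°; drift +2.7° → track 208.5°, groundspeed 126.6 kt
Leg 3: heading 45.2°; drift +2.5° → track 47.7°, groundspeed 72.8 kt
Leg 4: heading 5.8°; drift -10.8° → track 355.0°, groundspeed 78.2 kt

Leg 1: track=25.2°, groundspeed=73.0 kt
Leg 2: track=208.5°, groundspeed=126.6 kt
Leg 3: track=47.7°, groundspeed=72.8 kt
Leg 4: track=355.0°, groundspeed=78.2 kt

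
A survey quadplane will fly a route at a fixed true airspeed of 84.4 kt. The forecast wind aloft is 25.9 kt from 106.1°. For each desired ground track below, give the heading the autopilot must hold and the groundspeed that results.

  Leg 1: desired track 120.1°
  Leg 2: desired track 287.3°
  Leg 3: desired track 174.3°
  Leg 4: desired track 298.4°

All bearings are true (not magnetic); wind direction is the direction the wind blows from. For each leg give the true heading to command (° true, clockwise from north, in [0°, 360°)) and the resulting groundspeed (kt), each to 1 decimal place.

Leg 1: heading=115.8°, groundspeed=59.0 kt
Leg 2: heading=287.7°, groundspeed=110.3 kt
Leg 3: heading=157.7°, groundspeed=71.3 kt
Leg 4: heading=302.1°, groundspeed=109.5 kt

Leg 1: desired track 120.1°; wind correction -4.3° → command heading 115.8°, groundspeed 59.0 kt
Leg 2: desired track 287.3°; wind correction +0.4° → command heading 287.7°, groundspeed 110.3 kt
Leg 3: desired track 174.3°; wind correction -16.6° → command heading 157.7°, groundspeed 71.3 kt
Leg 4: desired track 298.4°; wind correction +3.7° → command heading 302.1°, groundspeed 109.5 kt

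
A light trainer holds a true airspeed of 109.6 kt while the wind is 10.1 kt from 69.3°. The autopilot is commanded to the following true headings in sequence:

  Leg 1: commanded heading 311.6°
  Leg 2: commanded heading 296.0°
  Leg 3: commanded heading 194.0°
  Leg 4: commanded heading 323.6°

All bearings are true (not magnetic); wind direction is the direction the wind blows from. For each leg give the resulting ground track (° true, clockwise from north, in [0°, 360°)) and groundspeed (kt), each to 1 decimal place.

Leg 1: heading 311.6°; drift -4.5° → track 307.1°, groundspeed 114.6 kt
Leg 2: heading 296.0°; drift -3.6° → track 292.4°, groundspeed 116.8 kt
Leg 3: heading 194.0°; drift +4.1° → track 198.1°, groundspeed 115.6 kt
Leg 4: heading 323.6°; drift -4.9° → track 318.7°, groundspeed 112.8 kt

Leg 1: track=307.1°, groundspeed=114.6 kt
Leg 2: track=292.4°, groundspeed=116.8 kt
Leg 3: track=198.1°, groundspeed=115.6 kt
Leg 4: track=318.7°, groundspeed=112.8 kt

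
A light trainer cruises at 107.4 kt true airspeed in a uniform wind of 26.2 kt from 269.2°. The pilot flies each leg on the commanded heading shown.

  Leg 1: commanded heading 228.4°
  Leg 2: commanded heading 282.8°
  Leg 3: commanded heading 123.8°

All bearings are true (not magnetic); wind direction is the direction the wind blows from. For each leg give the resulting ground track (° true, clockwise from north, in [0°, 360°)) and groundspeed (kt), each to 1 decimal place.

Leg 1: heading 228.4°; drift -11.1° → track 217.3°, groundspeed 89.2 kt
Leg 2: heading 282.8°; drift +4.3° → track 287.1°, groundspeed 82.2 kt
Leg 3: heading 123.8°; drift -6.6° → track 117.2°, groundspeed 129.8 kt

Leg 1: track=217.3°, groundspeed=89.2 kt
Leg 2: track=287.1°, groundspeed=82.2 kt
Leg 3: track=117.2°, groundspeed=129.8 kt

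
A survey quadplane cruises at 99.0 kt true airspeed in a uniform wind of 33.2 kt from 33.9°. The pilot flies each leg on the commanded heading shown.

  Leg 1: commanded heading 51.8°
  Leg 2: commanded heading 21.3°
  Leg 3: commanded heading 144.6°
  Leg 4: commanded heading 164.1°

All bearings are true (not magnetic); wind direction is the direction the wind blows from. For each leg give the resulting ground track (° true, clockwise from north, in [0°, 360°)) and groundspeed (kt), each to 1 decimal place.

Leg 1: heading 51.8°; drift +8.6° → track 60.4°, groundspeed 68.2 kt
Leg 2: heading 21.3°; drift -6.2° → track 15.1°, groundspeed 67.0 kt
Leg 3: heading 144.6°; drift +15.7° → track 160.3°, groundspeed 115.0 kt
Leg 4: heading 164.1°; drift +11.9° → track 176.0°, groundspeed 123.1 kt

Leg 1: track=60.4°, groundspeed=68.2 kt
Leg 2: track=15.1°, groundspeed=67.0 kt
Leg 3: track=160.3°, groundspeed=115.0 kt
Leg 4: track=176.0°, groundspeed=123.1 kt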